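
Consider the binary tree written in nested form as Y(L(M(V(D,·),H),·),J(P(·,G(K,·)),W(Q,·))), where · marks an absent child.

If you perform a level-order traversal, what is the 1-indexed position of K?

Level-order visits nodes level by level from the root, left to right within each level.
Level 0: Y
Level 1: L, J
Level 2: M, P, W
Level 3: V, H, G, Q
Level 4: D, K
Full level-order sequence: Y, L, J, M, P, W, V, H, G, Q, D, K.

12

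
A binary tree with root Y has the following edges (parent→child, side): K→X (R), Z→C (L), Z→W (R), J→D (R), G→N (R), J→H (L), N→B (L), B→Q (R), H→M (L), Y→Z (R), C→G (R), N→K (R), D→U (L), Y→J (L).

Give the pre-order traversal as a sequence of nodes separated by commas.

Pre-order visits the node, then its left subtree, then its right subtree.
Visit Y.
At Y: go left to J.
  Visit J.
  At J: go left to H.
    Visit H.
    At H: go left to M.
      M is a leaf — visit M.
    At H: no right child.
  At J: go right to D.
    Visit D.
    At D: go left to U.
      U is a leaf — visit U.
    At D: no right child.
At Y: go right to Z.
  Visit Z.
  At Z: go left to C.
    Visit C.
    At C: no left child.
    At C: go right to G.
      Visit G.
      At G: no left child.
      At G: go right to N.
        Visit N.
        At N: go left to B.
          Visit B.
          At B: no left child.
          At B: go right to Q.
            Q is a leaf — visit Q.
        At N: go right to K.
          Visit K.
          At K: no left child.
          At K: go right to X.
            X is a leaf — visit X.
  At Z: go right to W.
    W is a leaf — visit W.

Y, J, H, M, D, U, Z, C, G, N, B, Q, K, X, W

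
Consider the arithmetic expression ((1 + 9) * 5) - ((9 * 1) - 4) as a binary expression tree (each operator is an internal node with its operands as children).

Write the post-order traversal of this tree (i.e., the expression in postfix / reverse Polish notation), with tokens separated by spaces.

Post-order on an expression tree gives postfix notation: for each operator, emit left operand, right operand, then the operator.

1 9 + 5 * 9 1 * 4 - -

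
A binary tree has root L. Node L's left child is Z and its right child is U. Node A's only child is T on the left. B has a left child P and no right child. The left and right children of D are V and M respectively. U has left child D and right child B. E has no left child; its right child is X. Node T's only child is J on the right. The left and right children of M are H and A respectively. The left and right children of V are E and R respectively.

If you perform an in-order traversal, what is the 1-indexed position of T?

10

In-order visits the left subtree, then the node, then the right subtree.
At L: go left to Z.
  Z is a leaf — visit Z.
Visit L.
At L: go right to U.
  At U: go left to D.
    At D: go left to V.
      At V: go left to E.
        At E: no left child.
        Visit E.
        At E: go right to X.
          X is a leaf — visit X.
      Visit V.
      At V: go right to R.
        R is a leaf — visit R.
    Visit D.
    At D: go right to M.
      At M: go left to H.
        H is a leaf — visit H.
      Visit M.
      At M: go right to A.
        At A: go left to T.
          At T: no left child.
          Visit T.
          At T: go right to J.
            J is a leaf — visit J.
        Visit A.
        At A: no right child.
  Visit U.
  At U: go right to B.
    At B: go left to P.
      P is a leaf — visit P.
    Visit B.
    At B: no right child.
Full in-order sequence: Z, L, E, X, V, R, D, H, M, T, J, A, U, P, B.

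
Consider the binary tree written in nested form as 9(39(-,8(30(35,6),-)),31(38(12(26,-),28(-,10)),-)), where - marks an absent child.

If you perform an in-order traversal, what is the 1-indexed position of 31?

12

In-order visits the left subtree, then the node, then the right subtree.
At 9: go left to 39.
  At 39: no left child.
  Visit 39.
  At 39: go right to 8.
    At 8: go left to 30.
      At 30: go left to 35.
        35 is a leaf — visit 35.
      Visit 30.
      At 30: go right to 6.
        6 is a leaf — visit 6.
    Visit 8.
    At 8: no right child.
Visit 9.
At 9: go right to 31.
  At 31: go left to 38.
    At 38: go left to 12.
      At 12: go left to 26.
        26 is a leaf — visit 26.
      Visit 12.
      At 12: no right child.
    Visit 38.
    At 38: go right to 28.
      At 28: no left child.
      Visit 28.
      At 28: go right to 10.
        10 is a leaf — visit 10.
  Visit 31.
  At 31: no right child.
Full in-order sequence: 39, 35, 30, 6, 8, 9, 26, 12, 38, 28, 10, 31.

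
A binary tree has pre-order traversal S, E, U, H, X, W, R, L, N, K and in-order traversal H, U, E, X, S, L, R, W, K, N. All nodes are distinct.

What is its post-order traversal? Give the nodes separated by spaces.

The first element of pre-order is the root; it splits in-order into left and right subtrees.
Root S: left subtree has 4 nodes {H, U, E, X}, right has 5 {L, R, W, K, N}.
  Root E: left subtree has 2 nodes {H, U}, right has 1 {X}.
    Root U: left subtree has 1 node {H}, right has 0 { }.
  Root W: left subtree has 2 nodes {L, R}, right has 2 {K, N}.
    Root R: left subtree has 1 node {L}, right has 0 { }.
    Root N: left subtree has 1 node {K}, right has 0 { }.

H U X E L R K N W S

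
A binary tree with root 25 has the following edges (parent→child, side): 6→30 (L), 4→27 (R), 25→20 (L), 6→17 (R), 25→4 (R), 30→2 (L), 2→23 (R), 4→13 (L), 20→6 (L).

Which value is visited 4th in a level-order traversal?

Level-order visits nodes level by level from the root, left to right within each level.
Level 0: 25
Level 1: 20, 4
Level 2: 6, 13, 27
Level 3: 30, 17
Level 4: 2
Level 5: 23
Full level-order sequence: 25, 20, 4, 6, 13, 27, 30, 17, 2, 23.

6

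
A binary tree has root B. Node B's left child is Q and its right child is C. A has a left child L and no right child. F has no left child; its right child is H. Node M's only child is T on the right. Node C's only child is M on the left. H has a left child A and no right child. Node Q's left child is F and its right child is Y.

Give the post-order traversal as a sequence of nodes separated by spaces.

Post-order visits the left subtree, then the right subtree, then the node.
At B: go left to Q.
  At Q: go left to F.
    At F: no left child.
    At F: go right to H.
      At H: go left to A.
        At A: go left to L.
          L is a leaf — visit L.
        At A: no right child.
        Visit A.
      At H: no right child.
      Visit H.
    Visit F.
  At Q: go right to Y.
    Y is a leaf — visit Y.
  Visit Q.
At B: go right to C.
  At C: go left to M.
    At M: no left child.
    At M: go right to T.
      T is a leaf — visit T.
    Visit M.
  At C: no right child.
  Visit C.
Visit B.

L A H F Y Q T M C B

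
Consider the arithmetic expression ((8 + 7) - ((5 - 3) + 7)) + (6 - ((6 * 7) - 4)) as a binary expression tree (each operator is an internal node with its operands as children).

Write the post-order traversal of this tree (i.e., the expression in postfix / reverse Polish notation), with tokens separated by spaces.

Post-order on an expression tree gives postfix notation: for each operator, emit left operand, right operand, then the operator.

8 7 + 5 3 - 7 + - 6 6 7 * 4 - - +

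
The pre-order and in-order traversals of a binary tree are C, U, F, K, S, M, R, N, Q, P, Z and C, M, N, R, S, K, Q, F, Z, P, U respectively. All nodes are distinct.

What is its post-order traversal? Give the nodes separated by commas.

The first element of pre-order is the root; it splits in-order into left and right subtrees.
Root C: left subtree has 0 nodes { }, right has 10 {M, N, R, S, K, Q, F, Z, P, U}.
  Root U: left subtree has 9 nodes {M, N, R, S, K, Q, F, Z, P}, right has 0 { }.
    Root F: left subtree has 6 nodes {M, N, R, S, K, Q}, right has 2 {Z, P}.
      Root K: left subtree has 4 nodes {M, N, R, S}, right has 1 {Q}.
        Root S: left subtree has 3 nodes {M, N, R}, right has 0 { }.
          Root M: left subtree has 0 nodes { }, right has 2 {N, R}.
            Root R: left subtree has 1 node {N}, right has 0 { }.
      Root P: left subtree has 1 node {Z}, right has 0 { }.

N, R, M, S, Q, K, Z, P, F, U, C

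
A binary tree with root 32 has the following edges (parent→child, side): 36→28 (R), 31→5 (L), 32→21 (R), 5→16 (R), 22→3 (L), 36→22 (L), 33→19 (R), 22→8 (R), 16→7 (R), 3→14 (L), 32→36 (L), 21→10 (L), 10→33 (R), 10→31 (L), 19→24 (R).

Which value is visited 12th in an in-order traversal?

In-order visits the left subtree, then the node, then the right subtree.
At 32: go left to 36.
  At 36: go left to 22.
    At 22: go left to 3.
      At 3: go left to 14.
        14 is a leaf — visit 14.
      Visit 3.
      At 3: no right child.
    Visit 22.
    At 22: go right to 8.
      8 is a leaf — visit 8.
  Visit 36.
  At 36: go right to 28.
    28 is a leaf — visit 28.
Visit 32.
At 32: go right to 21.
  At 21: go left to 10.
    At 10: go left to 31.
      At 31: go left to 5.
        At 5: no left child.
        Visit 5.
        At 5: go right to 16.
          At 16: no left child.
          Visit 16.
          At 16: go right to 7.
            7 is a leaf — visit 7.
      Visit 31.
      At 31: no right child.
    Visit 10.
    At 10: go right to 33.
      At 33: no left child.
      Visit 33.
      At 33: go right to 19.
        At 19: no left child.
        Visit 19.
        At 19: go right to 24.
          24 is a leaf — visit 24.
  Visit 21.
  At 21: no right child.
Full in-order sequence: 14, 3, 22, 8, 36, 28, 32, 5, 16, 7, 31, 10, 33, 19, 24, 21.

10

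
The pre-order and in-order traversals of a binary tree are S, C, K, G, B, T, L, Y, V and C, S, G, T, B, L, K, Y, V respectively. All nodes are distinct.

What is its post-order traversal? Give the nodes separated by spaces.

The first element of pre-order is the root; it splits in-order into left and right subtrees.
Root S: left subtree has 1 node {C}, right has 7 {G, T, B, L, K, Y, V}.
  Root K: left subtree has 4 nodes {G, T, B, L}, right has 2 {Y, V}.
    Root G: left subtree has 0 nodes { }, right has 3 {T, B, L}.
      Root B: left subtree has 1 node {T}, right has 1 {L}.
    Root Y: left subtree has 0 nodes { }, right has 1 {V}.

C T L B G V Y K S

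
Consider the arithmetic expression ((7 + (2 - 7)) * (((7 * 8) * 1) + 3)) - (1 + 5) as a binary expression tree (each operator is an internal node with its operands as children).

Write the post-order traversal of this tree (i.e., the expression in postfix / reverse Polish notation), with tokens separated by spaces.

7 2 7 - + 7 8 * 1 * 3 + * 1 5 + -

Post-order on an expression tree gives postfix notation: for each operator, emit left operand, right operand, then the operator.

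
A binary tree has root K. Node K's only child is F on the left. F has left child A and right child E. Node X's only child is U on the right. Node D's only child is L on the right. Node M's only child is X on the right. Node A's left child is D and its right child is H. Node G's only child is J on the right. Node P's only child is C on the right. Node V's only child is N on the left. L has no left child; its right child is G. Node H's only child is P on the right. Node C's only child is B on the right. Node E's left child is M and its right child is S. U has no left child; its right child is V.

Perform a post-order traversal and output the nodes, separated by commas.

J, G, L, D, B, C, P, H, A, N, V, U, X, M, S, E, F, K

Post-order visits the left subtree, then the right subtree, then the node.
At K: go left to F.
  At F: go left to A.
    At A: go left to D.
      At D: no left child.
      At D: go right to L.
        At L: no left child.
        At L: go right to G.
          At G: no left child.
          At G: go right to J.
            J is a leaf — visit J.
          Visit G.
        Visit L.
      Visit D.
    At A: go right to H.
      At H: no left child.
      At H: go right to P.
        At P: no left child.
        At P: go right to C.
          At C: no left child.
          At C: go right to B.
            B is a leaf — visit B.
          Visit C.
        Visit P.
      Visit H.
    Visit A.
  At F: go right to E.
    At E: go left to M.
      At M: no left child.
      At M: go right to X.
        At X: no left child.
        At X: go right to U.
          At U: no left child.
          At U: go right to V.
            At V: go left to N.
              N is a leaf — visit N.
            At V: no right child.
            Visit V.
          Visit U.
        Visit X.
      Visit M.
    At E: go right to S.
      S is a leaf — visit S.
    Visit E.
  Visit F.
At K: no right child.
Visit K.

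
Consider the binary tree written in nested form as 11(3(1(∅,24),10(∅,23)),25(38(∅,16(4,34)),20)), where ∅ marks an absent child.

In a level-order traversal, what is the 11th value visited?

4

Level-order visits nodes level by level from the root, left to right within each level.
Level 0: 11
Level 1: 3, 25
Level 2: 1, 10, 38, 20
Level 3: 24, 23, 16
Level 4: 4, 34
Full level-order sequence: 11, 3, 25, 1, 10, 38, 20, 24, 23, 16, 4, 34.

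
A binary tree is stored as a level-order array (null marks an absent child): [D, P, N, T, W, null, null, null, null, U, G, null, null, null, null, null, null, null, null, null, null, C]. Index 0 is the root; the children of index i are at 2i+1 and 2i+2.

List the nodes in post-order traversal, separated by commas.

Post-order visits the left subtree, then the right subtree, then the node.
At D: go left to P.
  At P: go left to T.
    T is a leaf — visit T.
  At P: go right to W.
    At W: go left to U.
      U is a leaf — visit U.
    At W: go right to G.
      At G: go left to C.
        C is a leaf — visit C.
      At G: no right child.
      Visit G.
    Visit W.
  Visit P.
At D: go right to N.
  N is a leaf — visit N.
Visit D.

T, U, C, G, W, P, N, D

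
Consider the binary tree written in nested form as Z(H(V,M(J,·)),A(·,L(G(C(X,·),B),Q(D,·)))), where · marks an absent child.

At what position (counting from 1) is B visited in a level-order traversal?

Level-order visits nodes level by level from the root, left to right within each level.
Level 0: Z
Level 1: H, A
Level 2: V, M, L
Level 3: J, G, Q
Level 4: C, B, D
Level 5: X
Full level-order sequence: Z, H, A, V, M, L, J, G, Q, C, B, D, X.

11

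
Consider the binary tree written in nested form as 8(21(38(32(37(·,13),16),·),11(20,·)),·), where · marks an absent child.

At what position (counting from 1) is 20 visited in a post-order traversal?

Post-order visits the left subtree, then the right subtree, then the node.
At 8: go left to 21.
  At 21: go left to 38.
    At 38: go left to 32.
      At 32: go left to 37.
        At 37: no left child.
        At 37: go right to 13.
          13 is a leaf — visit 13.
        Visit 37.
      At 32: go right to 16.
        16 is a leaf — visit 16.
      Visit 32.
    At 38: no right child.
    Visit 38.
  At 21: go right to 11.
    At 11: go left to 20.
      20 is a leaf — visit 20.
    At 11: no right child.
    Visit 11.
  Visit 21.
At 8: no right child.
Visit 8.
Full post-order sequence: 13, 37, 16, 32, 38, 20, 11, 21, 8.

6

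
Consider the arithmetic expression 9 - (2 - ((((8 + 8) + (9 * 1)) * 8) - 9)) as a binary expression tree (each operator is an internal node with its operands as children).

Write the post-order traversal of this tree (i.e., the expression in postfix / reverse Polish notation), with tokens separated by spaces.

9 2 8 8 + 9 1 * + 8 * 9 - - -

Post-order on an expression tree gives postfix notation: for each operator, emit left operand, right operand, then the operator.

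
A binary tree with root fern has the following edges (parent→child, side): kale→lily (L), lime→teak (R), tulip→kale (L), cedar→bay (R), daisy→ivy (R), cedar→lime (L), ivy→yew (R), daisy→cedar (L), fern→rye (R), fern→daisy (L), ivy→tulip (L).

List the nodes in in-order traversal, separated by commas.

lime, teak, cedar, bay, daisy, lily, kale, tulip, ivy, yew, fern, rye

In-order visits the left subtree, then the node, then the right subtree.
At fern: go left to daisy.
  At daisy: go left to cedar.
    At cedar: go left to lime.
      At lime: no left child.
      Visit lime.
      At lime: go right to teak.
        teak is a leaf — visit teak.
    Visit cedar.
    At cedar: go right to bay.
      bay is a leaf — visit bay.
  Visit daisy.
  At daisy: go right to ivy.
    At ivy: go left to tulip.
      At tulip: go left to kale.
        At kale: go left to lily.
          lily is a leaf — visit lily.
        Visit kale.
        At kale: no right child.
      Visit tulip.
      At tulip: no right child.
    Visit ivy.
    At ivy: go right to yew.
      yew is a leaf — visit yew.
Visit fern.
At fern: go right to rye.
  rye is a leaf — visit rye.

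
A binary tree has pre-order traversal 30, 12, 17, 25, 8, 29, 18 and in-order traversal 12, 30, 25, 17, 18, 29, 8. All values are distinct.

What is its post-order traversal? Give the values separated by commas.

The first element of pre-order is the root; it splits in-order into left and right subtrees.
Root 30: left subtree has 1 node {12}, right has 5 {25, 17, 18, 29, 8}.
  Root 17: left subtree has 1 node {25}, right has 3 {18, 29, 8}.
    Root 8: left subtree has 2 nodes {18, 29}, right has 0 { }.
      Root 29: left subtree has 1 node {18}, right has 0 { }.

12, 25, 18, 29, 8, 17, 30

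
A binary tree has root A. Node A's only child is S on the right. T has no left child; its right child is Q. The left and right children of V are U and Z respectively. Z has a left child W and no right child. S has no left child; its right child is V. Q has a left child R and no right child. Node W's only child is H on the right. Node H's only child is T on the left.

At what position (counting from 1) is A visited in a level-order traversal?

1

Level-order visits nodes level by level from the root, left to right within each level.
Level 0: A
Level 1: S
Level 2: V
Level 3: U, Z
Level 4: W
Level 5: H
Level 6: T
Level 7: Q
Level 8: R
Full level-order sequence: A, S, V, U, Z, W, H, T, Q, R.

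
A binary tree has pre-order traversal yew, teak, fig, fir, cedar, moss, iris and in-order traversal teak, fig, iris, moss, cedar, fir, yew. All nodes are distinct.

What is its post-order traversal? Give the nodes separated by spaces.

iris moss cedar fir fig teak yew

The first element of pre-order is the root; it splits in-order into left and right subtrees.
Root yew: left subtree has 6 nodes {teak, fig, iris, moss, cedar, fir}, right has 0 { }.
  Root teak: left subtree has 0 nodes { }, right has 5 {fig, iris, moss, cedar, fir}.
    Root fig: left subtree has 0 nodes { }, right has 4 {iris, moss, cedar, fir}.
      Root fir: left subtree has 3 nodes {iris, moss, cedar}, right has 0 { }.
        Root cedar: left subtree has 2 nodes {iris, moss}, right has 0 { }.
          Root moss: left subtree has 1 node {iris}, right has 0 { }.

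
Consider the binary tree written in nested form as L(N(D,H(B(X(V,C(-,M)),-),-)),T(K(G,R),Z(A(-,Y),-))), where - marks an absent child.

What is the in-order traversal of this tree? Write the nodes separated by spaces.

D N V X C M B H L G K R T A Y Z

In-order visits the left subtree, then the node, then the right subtree.
At L: go left to N.
  At N: go left to D.
    D is a leaf — visit D.
  Visit N.
  At N: go right to H.
    At H: go left to B.
      At B: go left to X.
        At X: go left to V.
          V is a leaf — visit V.
        Visit X.
        At X: go right to C.
          At C: no left child.
          Visit C.
          At C: go right to M.
            M is a leaf — visit M.
      Visit B.
      At B: no right child.
    Visit H.
    At H: no right child.
Visit L.
At L: go right to T.
  At T: go left to K.
    At K: go left to G.
      G is a leaf — visit G.
    Visit K.
    At K: go right to R.
      R is a leaf — visit R.
  Visit T.
  At T: go right to Z.
    At Z: go left to A.
      At A: no left child.
      Visit A.
      At A: go right to Y.
        Y is a leaf — visit Y.
    Visit Z.
    At Z: no right child.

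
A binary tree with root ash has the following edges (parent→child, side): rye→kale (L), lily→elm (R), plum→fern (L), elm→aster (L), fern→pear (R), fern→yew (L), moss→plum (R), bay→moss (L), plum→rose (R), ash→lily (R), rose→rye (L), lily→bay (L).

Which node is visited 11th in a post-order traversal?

Post-order visits the left subtree, then the right subtree, then the node.
At ash: no left child.
At ash: go right to lily.
  At lily: go left to bay.
    At bay: go left to moss.
      At moss: no left child.
      At moss: go right to plum.
        At plum: go left to fern.
          At fern: go left to yew.
            yew is a leaf — visit yew.
          At fern: go right to pear.
            pear is a leaf — visit pear.
          Visit fern.
        At plum: go right to rose.
          At rose: go left to rye.
            At rye: go left to kale.
              kale is a leaf — visit kale.
            At rye: no right child.
            Visit rye.
          At rose: no right child.
          Visit rose.
        Visit plum.
      Visit moss.
    At bay: no right child.
    Visit bay.
  At lily: go right to elm.
    At elm: go left to aster.
      aster is a leaf — visit aster.
    At elm: no right child.
    Visit elm.
  Visit lily.
Visit ash.
Full post-order sequence: yew, pear, fern, kale, rye, rose, plum, moss, bay, aster, elm, lily, ash.

elm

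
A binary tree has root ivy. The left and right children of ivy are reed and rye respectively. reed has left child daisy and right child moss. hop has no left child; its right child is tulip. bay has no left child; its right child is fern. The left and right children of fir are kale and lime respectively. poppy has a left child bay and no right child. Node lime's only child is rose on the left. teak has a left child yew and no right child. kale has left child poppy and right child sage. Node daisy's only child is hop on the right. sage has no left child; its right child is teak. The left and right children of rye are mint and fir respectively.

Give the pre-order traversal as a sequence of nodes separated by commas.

Pre-order visits the node, then its left subtree, then its right subtree.
Visit ivy.
At ivy: go left to reed.
  Visit reed.
  At reed: go left to daisy.
    Visit daisy.
    At daisy: no left child.
    At daisy: go right to hop.
      Visit hop.
      At hop: no left child.
      At hop: go right to tulip.
        tulip is a leaf — visit tulip.
  At reed: go right to moss.
    moss is a leaf — visit moss.
At ivy: go right to rye.
  Visit rye.
  At rye: go left to mint.
    mint is a leaf — visit mint.
  At rye: go right to fir.
    Visit fir.
    At fir: go left to kale.
      Visit kale.
      At kale: go left to poppy.
        Visit poppy.
        At poppy: go left to bay.
          Visit bay.
          At bay: no left child.
          At bay: go right to fern.
            fern is a leaf — visit fern.
        At poppy: no right child.
      At kale: go right to sage.
        Visit sage.
        At sage: no left child.
        At sage: go right to teak.
          Visit teak.
          At teak: go left to yew.
            yew is a leaf — visit yew.
          At teak: no right child.
    At fir: go right to lime.
      Visit lime.
      At lime: go left to rose.
        rose is a leaf — visit rose.
      At lime: no right child.

ivy, reed, daisy, hop, tulip, moss, rye, mint, fir, kale, poppy, bay, fern, sage, teak, yew, lime, rose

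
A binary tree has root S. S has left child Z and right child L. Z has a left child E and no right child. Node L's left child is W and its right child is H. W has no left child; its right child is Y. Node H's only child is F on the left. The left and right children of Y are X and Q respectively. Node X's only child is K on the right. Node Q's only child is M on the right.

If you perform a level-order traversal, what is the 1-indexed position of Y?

7

Level-order visits nodes level by level from the root, left to right within each level.
Level 0: S
Level 1: Z, L
Level 2: E, W, H
Level 3: Y, F
Level 4: X, Q
Level 5: K, M
Full level-order sequence: S, Z, L, E, W, H, Y, F, X, Q, K, M.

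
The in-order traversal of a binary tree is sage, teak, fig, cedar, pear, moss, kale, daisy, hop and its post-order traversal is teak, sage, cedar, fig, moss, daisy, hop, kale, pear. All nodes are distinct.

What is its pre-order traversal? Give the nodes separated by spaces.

The last element of post-order is the root; it splits in-order into left and right subtrees.
Root pear: left subtree has 4 nodes {sage, teak, fig, cedar}, right has 4 {moss, kale, daisy, hop}.
  Root fig: left subtree has 2 nodes {sage, teak}, right has 1 {cedar}.
    Root sage: left subtree has 0 nodes { }, right has 1 {teak}.
  Root kale: left subtree has 1 node {moss}, right has 2 {daisy, hop}.
    Root hop: left subtree has 1 node {daisy}, right has 0 { }.

pear fig sage teak cedar kale moss hop daisy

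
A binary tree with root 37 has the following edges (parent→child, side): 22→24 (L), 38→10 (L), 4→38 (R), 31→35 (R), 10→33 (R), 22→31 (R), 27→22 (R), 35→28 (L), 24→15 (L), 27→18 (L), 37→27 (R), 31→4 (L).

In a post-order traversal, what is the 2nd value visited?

Post-order visits the left subtree, then the right subtree, then the node.
At 37: no left child.
At 37: go right to 27.
  At 27: go left to 18.
    18 is a leaf — visit 18.
  At 27: go right to 22.
    At 22: go left to 24.
      At 24: go left to 15.
        15 is a leaf — visit 15.
      At 24: no right child.
      Visit 24.
    At 22: go right to 31.
      At 31: go left to 4.
        At 4: no left child.
        At 4: go right to 38.
          At 38: go left to 10.
            At 10: no left child.
            At 10: go right to 33.
              33 is a leaf — visit 33.
            Visit 10.
          At 38: no right child.
          Visit 38.
        Visit 4.
      At 31: go right to 35.
        At 35: go left to 28.
          28 is a leaf — visit 28.
        At 35: no right child.
        Visit 35.
      Visit 31.
    Visit 22.
  Visit 27.
Visit 37.
Full post-order sequence: 18, 15, 24, 33, 10, 38, 4, 28, 35, 31, 22, 27, 37.

15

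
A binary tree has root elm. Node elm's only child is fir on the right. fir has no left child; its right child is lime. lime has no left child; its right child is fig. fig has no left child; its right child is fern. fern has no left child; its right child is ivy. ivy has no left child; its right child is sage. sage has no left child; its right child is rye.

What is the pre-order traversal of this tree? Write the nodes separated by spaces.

Pre-order visits the node, then its left subtree, then its right subtree.
Visit elm.
At elm: no left child.
At elm: go right to fir.
  Visit fir.
  At fir: no left child.
  At fir: go right to lime.
    Visit lime.
    At lime: no left child.
    At lime: go right to fig.
      Visit fig.
      At fig: no left child.
      At fig: go right to fern.
        Visit fern.
        At fern: no left child.
        At fern: go right to ivy.
          Visit ivy.
          At ivy: no left child.
          At ivy: go right to sage.
            Visit sage.
            At sage: no left child.
            At sage: go right to rye.
              rye is a leaf — visit rye.

elm fir lime fig fern ivy sage rye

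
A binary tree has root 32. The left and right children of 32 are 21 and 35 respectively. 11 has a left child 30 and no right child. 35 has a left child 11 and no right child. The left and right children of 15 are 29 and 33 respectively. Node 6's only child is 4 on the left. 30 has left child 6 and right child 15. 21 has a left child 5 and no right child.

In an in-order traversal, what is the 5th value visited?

6

In-order visits the left subtree, then the node, then the right subtree.
At 32: go left to 21.
  At 21: go left to 5.
    5 is a leaf — visit 5.
  Visit 21.
  At 21: no right child.
Visit 32.
At 32: go right to 35.
  At 35: go left to 11.
    At 11: go left to 30.
      At 30: go left to 6.
        At 6: go left to 4.
          4 is a leaf — visit 4.
        Visit 6.
        At 6: no right child.
      Visit 30.
      At 30: go right to 15.
        At 15: go left to 29.
          29 is a leaf — visit 29.
        Visit 15.
        At 15: go right to 33.
          33 is a leaf — visit 33.
    Visit 11.
    At 11: no right child.
  Visit 35.
  At 35: no right child.
Full in-order sequence: 5, 21, 32, 4, 6, 30, 29, 15, 33, 11, 35.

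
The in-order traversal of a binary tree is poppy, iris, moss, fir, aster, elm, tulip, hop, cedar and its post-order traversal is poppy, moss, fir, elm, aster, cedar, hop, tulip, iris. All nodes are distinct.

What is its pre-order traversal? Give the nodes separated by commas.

iris, poppy, tulip, aster, fir, moss, elm, hop, cedar

The last element of post-order is the root; it splits in-order into left and right subtrees.
Root iris: left subtree has 1 node {poppy}, right has 7 {moss, fir, aster, elm, tulip, hop, cedar}.
  Root tulip: left subtree has 4 nodes {moss, fir, aster, elm}, right has 2 {hop, cedar}.
    Root aster: left subtree has 2 nodes {moss, fir}, right has 1 {elm}.
      Root fir: left subtree has 1 node {moss}, right has 0 { }.
    Root hop: left subtree has 0 nodes { }, right has 1 {cedar}.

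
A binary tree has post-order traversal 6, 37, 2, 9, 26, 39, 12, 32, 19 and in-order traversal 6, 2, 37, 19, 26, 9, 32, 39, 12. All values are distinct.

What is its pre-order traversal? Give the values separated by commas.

19, 2, 6, 37, 32, 26, 9, 12, 39

The last element of post-order is the root; it splits in-order into left and right subtrees.
Root 19: left subtree has 3 nodes {6, 2, 37}, right has 5 {26, 9, 32, 39, 12}.
  Root 2: left subtree has 1 node {6}, right has 1 {37}.
  Root 32: left subtree has 2 nodes {26, 9}, right has 2 {39, 12}.
    Root 26: left subtree has 0 nodes { }, right has 1 {9}.
    Root 12: left subtree has 1 node {39}, right has 0 { }.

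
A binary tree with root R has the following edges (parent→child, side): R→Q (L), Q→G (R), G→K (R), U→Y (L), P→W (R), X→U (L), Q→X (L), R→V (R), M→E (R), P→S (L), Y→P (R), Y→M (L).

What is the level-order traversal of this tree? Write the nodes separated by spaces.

Level-order visits nodes level by level from the root, left to right within each level.
Level 0: R
Level 1: Q, V
Level 2: X, G
Level 3: U, K
Level 4: Y
Level 5: M, P
Level 6: E, S, W

R Q V X G U K Y M P E S W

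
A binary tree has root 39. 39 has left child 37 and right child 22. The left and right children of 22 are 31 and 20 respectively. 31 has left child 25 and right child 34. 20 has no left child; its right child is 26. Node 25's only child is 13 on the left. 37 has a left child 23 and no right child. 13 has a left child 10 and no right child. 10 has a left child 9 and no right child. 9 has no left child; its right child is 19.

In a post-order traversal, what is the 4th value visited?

Post-order visits the left subtree, then the right subtree, then the node.
At 39: go left to 37.
  At 37: go left to 23.
    23 is a leaf — visit 23.
  At 37: no right child.
  Visit 37.
At 39: go right to 22.
  At 22: go left to 31.
    At 31: go left to 25.
      At 25: go left to 13.
        At 13: go left to 10.
          At 10: go left to 9.
            At 9: no left child.
            At 9: go right to 19.
              19 is a leaf — visit 19.
            Visit 9.
          At 10: no right child.
          Visit 10.
        At 13: no right child.
        Visit 13.
      At 25: no right child.
      Visit 25.
    At 31: go right to 34.
      34 is a leaf — visit 34.
    Visit 31.
  At 22: go right to 20.
    At 20: no left child.
    At 20: go right to 26.
      26 is a leaf — visit 26.
    Visit 20.
  Visit 22.
Visit 39.
Full post-order sequence: 23, 37, 19, 9, 10, 13, 25, 34, 31, 26, 20, 22, 39.

9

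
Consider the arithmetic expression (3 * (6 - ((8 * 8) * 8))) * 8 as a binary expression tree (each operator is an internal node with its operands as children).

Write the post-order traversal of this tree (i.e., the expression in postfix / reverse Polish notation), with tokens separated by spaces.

Post-order on an expression tree gives postfix notation: for each operator, emit left operand, right operand, then the operator.

3 6 8 8 * 8 * - * 8 *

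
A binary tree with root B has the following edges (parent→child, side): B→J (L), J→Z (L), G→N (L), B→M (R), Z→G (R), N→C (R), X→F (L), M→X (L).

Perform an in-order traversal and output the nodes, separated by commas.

In-order visits the left subtree, then the node, then the right subtree.
At B: go left to J.
  At J: go left to Z.
    At Z: no left child.
    Visit Z.
    At Z: go right to G.
      At G: go left to N.
        At N: no left child.
        Visit N.
        At N: go right to C.
          C is a leaf — visit C.
      Visit G.
      At G: no right child.
  Visit J.
  At J: no right child.
Visit B.
At B: go right to M.
  At M: go left to X.
    At X: go left to F.
      F is a leaf — visit F.
    Visit X.
    At X: no right child.
  Visit M.
  At M: no right child.

Z, N, C, G, J, B, F, X, M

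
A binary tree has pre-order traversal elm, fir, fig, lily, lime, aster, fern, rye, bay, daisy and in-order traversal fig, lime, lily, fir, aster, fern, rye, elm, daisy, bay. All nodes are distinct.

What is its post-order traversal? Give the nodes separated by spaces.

lime lily fig rye fern aster fir daisy bay elm

The first element of pre-order is the root; it splits in-order into left and right subtrees.
Root elm: left subtree has 7 nodes {fig, lime, lily, fir, aster, fern, rye}, right has 2 {daisy, bay}.
  Root fir: left subtree has 3 nodes {fig, lime, lily}, right has 3 {aster, fern, rye}.
    Root fig: left subtree has 0 nodes { }, right has 2 {lime, lily}.
      Root lily: left subtree has 1 node {lime}, right has 0 { }.
    Root aster: left subtree has 0 nodes { }, right has 2 {fern, rye}.
      Root fern: left subtree has 0 nodes { }, right has 1 {rye}.
  Root bay: left subtree has 1 node {daisy}, right has 0 { }.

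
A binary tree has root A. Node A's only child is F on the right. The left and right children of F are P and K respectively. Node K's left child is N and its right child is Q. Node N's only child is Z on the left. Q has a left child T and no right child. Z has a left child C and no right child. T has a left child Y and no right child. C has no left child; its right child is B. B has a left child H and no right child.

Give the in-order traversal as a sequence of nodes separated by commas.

A, P, F, C, H, B, Z, N, K, Y, T, Q

In-order visits the left subtree, then the node, then the right subtree.
At A: no left child.
Visit A.
At A: go right to F.
  At F: go left to P.
    P is a leaf — visit P.
  Visit F.
  At F: go right to K.
    At K: go left to N.
      At N: go left to Z.
        At Z: go left to C.
          At C: no left child.
          Visit C.
          At C: go right to B.
            At B: go left to H.
              H is a leaf — visit H.
            Visit B.
            At B: no right child.
        Visit Z.
        At Z: no right child.
      Visit N.
      At N: no right child.
    Visit K.
    At K: go right to Q.
      At Q: go left to T.
        At T: go left to Y.
          Y is a leaf — visit Y.
        Visit T.
        At T: no right child.
      Visit Q.
      At Q: no right child.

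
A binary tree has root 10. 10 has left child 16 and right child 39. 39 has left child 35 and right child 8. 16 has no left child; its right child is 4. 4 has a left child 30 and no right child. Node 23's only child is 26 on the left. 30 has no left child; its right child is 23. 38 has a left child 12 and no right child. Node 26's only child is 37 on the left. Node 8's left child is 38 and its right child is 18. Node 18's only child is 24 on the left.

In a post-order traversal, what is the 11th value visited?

18

Post-order visits the left subtree, then the right subtree, then the node.
At 10: go left to 16.
  At 16: no left child.
  At 16: go right to 4.
    At 4: go left to 30.
      At 30: no left child.
      At 30: go right to 23.
        At 23: go left to 26.
          At 26: go left to 37.
            37 is a leaf — visit 37.
          At 26: no right child.
          Visit 26.
        At 23: no right child.
        Visit 23.
      Visit 30.
    At 4: no right child.
    Visit 4.
  Visit 16.
At 10: go right to 39.
  At 39: go left to 35.
    35 is a leaf — visit 35.
  At 39: go right to 8.
    At 8: go left to 38.
      At 38: go left to 12.
        12 is a leaf — visit 12.
      At 38: no right child.
      Visit 38.
    At 8: go right to 18.
      At 18: go left to 24.
        24 is a leaf — visit 24.
      At 18: no right child.
      Visit 18.
    Visit 8.
  Visit 39.
Visit 10.
Full post-order sequence: 37, 26, 23, 30, 4, 16, 35, 12, 38, 24, 18, 8, 39, 10.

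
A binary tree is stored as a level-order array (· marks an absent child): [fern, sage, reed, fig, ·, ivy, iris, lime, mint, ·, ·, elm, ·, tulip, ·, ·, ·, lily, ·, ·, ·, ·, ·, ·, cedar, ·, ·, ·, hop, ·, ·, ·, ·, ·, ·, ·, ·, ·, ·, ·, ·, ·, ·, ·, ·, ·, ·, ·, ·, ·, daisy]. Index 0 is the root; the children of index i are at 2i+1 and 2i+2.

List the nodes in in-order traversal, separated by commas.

In-order visits the left subtree, then the node, then the right subtree.
At fern: go left to sage.
  At sage: go left to fig.
    At fig: go left to lime.
      lime is a leaf — visit lime.
    Visit fig.
    At fig: go right to mint.
      At mint: go left to lily.
        lily is a leaf — visit lily.
      Visit mint.
      At mint: no right child.
  Visit sage.
  At sage: no right child.
Visit fern.
At fern: go right to reed.
  At reed: go left to ivy.
    At ivy: go left to elm.
      At elm: no left child.
      Visit elm.
      At elm: go right to cedar.
        At cedar: no left child.
        Visit cedar.
        At cedar: go right to daisy.
          daisy is a leaf — visit daisy.
    Visit ivy.
    At ivy: no right child.
  Visit reed.
  At reed: go right to iris.
    At iris: go left to tulip.
      At tulip: no left child.
      Visit tulip.
      At tulip: go right to hop.
        hop is a leaf — visit hop.
    Visit iris.
    At iris: no right child.

lime, fig, lily, mint, sage, fern, elm, cedar, daisy, ivy, reed, tulip, hop, iris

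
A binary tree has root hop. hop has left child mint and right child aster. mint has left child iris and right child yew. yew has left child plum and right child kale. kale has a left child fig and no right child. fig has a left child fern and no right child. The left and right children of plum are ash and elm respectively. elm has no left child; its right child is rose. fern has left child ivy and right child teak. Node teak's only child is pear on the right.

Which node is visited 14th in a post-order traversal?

Post-order visits the left subtree, then the right subtree, then the node.
At hop: go left to mint.
  At mint: go left to iris.
    iris is a leaf — visit iris.
  At mint: go right to yew.
    At yew: go left to plum.
      At plum: go left to ash.
        ash is a leaf — visit ash.
      At plum: go right to elm.
        At elm: no left child.
        At elm: go right to rose.
          rose is a leaf — visit rose.
        Visit elm.
      Visit plum.
    At yew: go right to kale.
      At kale: go left to fig.
        At fig: go left to fern.
          At fern: go left to ivy.
            ivy is a leaf — visit ivy.
          At fern: go right to teak.
            At teak: no left child.
            At teak: go right to pear.
              pear is a leaf — visit pear.
            Visit teak.
          Visit fern.
        At fig: no right child.
        Visit fig.
      At kale: no right child.
      Visit kale.
    Visit yew.
  Visit mint.
At hop: go right to aster.
  aster is a leaf — visit aster.
Visit hop.
Full post-order sequence: iris, ash, rose, elm, plum, ivy, pear, teak, fern, fig, kale, yew, mint, aster, hop.

aster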